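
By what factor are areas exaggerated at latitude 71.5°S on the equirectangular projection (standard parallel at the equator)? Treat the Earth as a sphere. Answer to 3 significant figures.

Plate carrée maps x = Rλ, y = Rφ. The meridian scale is h = 1 and the parallel scale is k = 1/cos φ = sec φ.
Areal scale = h·k = 1 × sec φ; at 71.5°, h = 1.000, k = 3.152, so h·k = 3.152.

3.15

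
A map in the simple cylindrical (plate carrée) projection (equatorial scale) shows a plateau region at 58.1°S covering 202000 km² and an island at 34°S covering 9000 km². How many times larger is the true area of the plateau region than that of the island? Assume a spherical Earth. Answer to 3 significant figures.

14.3

Plate carrée has h = 1 and k = sec φ, giving areal scale sec φ; true area = (apparent area) · cos φ.
True area of plateau region: 202000 × cos(58.1°) = 202000 × 0.5284 = 106700 km².
True area of island: 9000 × cos(34°) = 9000 × 0.8290 = 7461 km².
Ratio = 106700 / 7461 ≈ 14.3.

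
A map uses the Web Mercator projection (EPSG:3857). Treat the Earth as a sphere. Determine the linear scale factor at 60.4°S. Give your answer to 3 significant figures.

Mercator is conformal, so the point scale is isotropic: h = k = sec φ = 1/cos φ.
k = 1/cos 60.4° = 1/0.4939 = 2.025.

2.02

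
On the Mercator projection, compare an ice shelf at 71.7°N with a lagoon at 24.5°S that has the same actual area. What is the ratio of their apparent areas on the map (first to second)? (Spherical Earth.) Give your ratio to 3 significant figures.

8.40

Mercator areal scale is sec²φ.
At 71.7°: sec²(71.7°) = 1/0.3140² = 10.14.
At 24.5°: sec²(24.5°) = 1/0.9100² = 1.208.
Ratio = 10.14/1.208 = cos²(24.5°)/cos²(71.7°) ≈ 8.40.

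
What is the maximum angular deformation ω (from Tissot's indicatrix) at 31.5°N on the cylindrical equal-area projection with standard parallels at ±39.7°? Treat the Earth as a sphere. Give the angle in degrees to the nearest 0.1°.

11.8°

For cylindrical equal-area with standard parallel φ₀, h = cos φ / cos φ₀ and k = cos φ₀ / cos φ, so h·k = 1.
At 31.5°: h = 1.108, k = 0.9024; principal scales a = 1.108, b = 0.9024.
sin(ω/2) = (a − b)/(a + b) = 0.2058/2.011 = 0.1024, so ω = 2 arcsin(0.1024) ≈ 11.8°.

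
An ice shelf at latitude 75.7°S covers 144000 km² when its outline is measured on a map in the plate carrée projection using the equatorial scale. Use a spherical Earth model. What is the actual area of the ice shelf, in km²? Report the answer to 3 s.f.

Plate carrée maps x = Rλ, y = Rφ. The meridian scale is h = 1 and the parallel scale is k = 1/cos φ = sec φ.
Areal scale = h·k = 1 × sec φ; at 75.7°, h = 1.000, k = 4.049, so h·k = 4.049.
True area = apparent / (areal scale) = 144000 / 4.049 ≈ 35600 km².

35600 km²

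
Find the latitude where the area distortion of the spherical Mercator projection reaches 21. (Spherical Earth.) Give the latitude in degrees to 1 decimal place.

Mercator areal scale is sec²φ.
sec²φ = 21  ⇒  cos²φ = 0.04762  ⇒  cos φ = 0.2182.
φ = arccos(0.2182) ≈ 77.4°.

77.4°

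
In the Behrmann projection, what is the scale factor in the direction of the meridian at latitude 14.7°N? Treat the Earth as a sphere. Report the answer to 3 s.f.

1.12

Behrmann is a cylindrical equal-area projection with standard parallels at ±30°. Cylindrical equal-area (φ₀ = 30°): h = cos φ / cos 30° along meridians, k = cos 30° / cos φ along parallels; h·k = 1.
h = cos 14.7° / cos 30° = 0.9673/0.8660 = 1.117.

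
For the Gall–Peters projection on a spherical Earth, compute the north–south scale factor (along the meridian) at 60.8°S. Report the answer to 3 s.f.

The Gall–Peters projection is cylindrical equal-area with φ₀ = 45°. A cylindrical equal-area projection with standard parallel φ₀ has meridian scale h = cos φ / cos φ₀ and parallel scale k = cos φ₀ / cos φ (so areas are preserved, h·k = 1).
h = cos 60.8° / cos 45° = 0.4879/0.7071 = 0.6899.

0.690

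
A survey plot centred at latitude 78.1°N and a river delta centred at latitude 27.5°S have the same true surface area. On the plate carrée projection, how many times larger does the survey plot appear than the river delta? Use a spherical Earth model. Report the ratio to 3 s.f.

Plate carrée maps x = Rλ, y = Rφ. The meridian scale is h = 1 and the parallel scale is k = 1/cos φ = sec φ.
Areal scale at 78.1°: h·k = 1.000 × 4.850 = 4.850.
Areal scale at 27.5°: h·k = 1.000 × 1.127 = 1.127.
Ratio = 4.850/1.127 ≈ 4.30.

4.30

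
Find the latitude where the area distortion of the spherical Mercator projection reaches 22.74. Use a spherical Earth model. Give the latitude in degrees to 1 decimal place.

Mercator areal scale is sec²φ.
sec²φ = 22.74  ⇒  cos²φ = 0.04398  ⇒  cos φ = 0.2097.
φ = arccos(0.2097) ≈ 77.9°.

77.9°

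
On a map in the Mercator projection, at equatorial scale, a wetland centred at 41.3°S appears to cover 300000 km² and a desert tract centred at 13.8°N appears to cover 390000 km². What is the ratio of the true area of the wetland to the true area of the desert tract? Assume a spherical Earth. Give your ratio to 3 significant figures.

0.460

On Mercator the areal scale is sec²φ, so true area = apparent × cos²φ.
True area of wetland: 300000 × cos²(41.3°) = 300000 × 0.5644 = 169300 km².
True area of desert tract: 390000 × cos²(13.8°) = 390000 × 0.9431 = 367800 km².
Ratio = 169300 / 367800 ≈ 0.460.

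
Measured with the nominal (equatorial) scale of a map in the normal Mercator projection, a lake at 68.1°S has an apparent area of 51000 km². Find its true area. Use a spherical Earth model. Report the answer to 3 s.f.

For Mercator, h = k = sec φ (a conformal cylindrical projection has a single point scale, 1/cos φ).
Areal scale = k² = sec²φ = 1/cos²(68.1°) = 1/0.3730² = 7.188.
True area = apparent / (areal scale) = 51000 / 7.188 ≈ 7100 km².

7100 km²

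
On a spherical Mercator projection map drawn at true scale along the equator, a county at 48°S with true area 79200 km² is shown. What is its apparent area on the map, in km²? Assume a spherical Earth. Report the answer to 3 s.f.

177000 km²

The Mercator projection is conformal; its linear scale factor is the same in every direction and equals sec φ = 1/cos φ.
Areal scale = k² = sec²φ = 1/cos²(48°) = 1/0.6691² = 2.233.
Apparent area = 79200 × 2.233 ≈ 177000 km².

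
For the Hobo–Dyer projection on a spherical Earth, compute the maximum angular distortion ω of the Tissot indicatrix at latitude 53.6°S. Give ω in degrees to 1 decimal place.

The Hobo–Dyer projection is cylindrical equal-area with φ₀ = 37.5°. For cylindrical equal-area with standard parallel φ₀, h = cos φ / cos φ₀ and k = cos φ₀ / cos φ, so h·k = 1.
At 53.6°: h = 0.7480, k = 1.337; principal scales a = 1.337, b = 0.7480.
sin(ω/2) = (a − b)/(a + b) = 0.5889/2.085 = 0.2825, so ω = 2 arcsin(0.2825) ≈ 32.8°.

32.8°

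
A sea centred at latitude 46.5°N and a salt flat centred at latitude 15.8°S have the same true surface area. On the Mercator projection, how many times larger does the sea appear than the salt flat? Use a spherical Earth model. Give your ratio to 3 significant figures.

Mercator areal scale is sec²φ.
At 46.5°: sec²(46.5°) = 1/0.6884² = 2.110.
At 15.8°: sec²(15.8°) = 1/0.9622² = 1.080.
Ratio = 2.110/1.080 = cos²(15.8°)/cos²(46.5°) ≈ 1.95.

1.95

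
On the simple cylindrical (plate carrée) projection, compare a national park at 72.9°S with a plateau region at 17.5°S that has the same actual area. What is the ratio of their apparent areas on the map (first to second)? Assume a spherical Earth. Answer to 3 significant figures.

3.24

In the plate carrée (x = Rλ, y = Rφ), meridians are true-scale (h = 1) and parallels are stretched by k = sec φ.
Areal scale at 72.9°: h·k = 1.000 × 3.401 = 3.401.
Areal scale at 17.5°: h·k = 1.000 × 1.049 = 1.049.
Ratio = 3.401/1.049 ≈ 3.24.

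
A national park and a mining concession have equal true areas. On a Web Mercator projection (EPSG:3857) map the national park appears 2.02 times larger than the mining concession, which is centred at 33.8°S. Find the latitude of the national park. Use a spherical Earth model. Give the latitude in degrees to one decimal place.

54.2°

Mercator areal scale is sec²φ, so apparent-area ratio = sec²φ₁ / sec²φ₂ = cos²φ₂ / cos²φ₁.
cos²φ₂ / cos²φ₁ = 2.02  ⇒  cos φ₁ = cos 33.8° / √2.02 = 0.8310/1.421 = 0.5847.
φ₁ = arccos(0.5847) ≈ 54.2°.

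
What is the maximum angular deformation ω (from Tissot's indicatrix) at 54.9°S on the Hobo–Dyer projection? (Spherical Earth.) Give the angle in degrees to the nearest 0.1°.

36.3°

The Hobo–Dyer projection is cylindrical equal-area with φ₀ = 37.5°. For cylindrical equal-area with standard parallel φ₀, h = cos φ / cos φ₀ and k = cos φ₀ / cos φ, so h·k = 1.
At 54.9°: h = 0.7248, k = 1.380; principal scales a = 1.380, b = 0.7248.
sin(ω/2) = (a − b)/(a + b) = 0.6550/2.105 = 0.3112, so ω = 2 arcsin(0.3112) ≈ 36.3°.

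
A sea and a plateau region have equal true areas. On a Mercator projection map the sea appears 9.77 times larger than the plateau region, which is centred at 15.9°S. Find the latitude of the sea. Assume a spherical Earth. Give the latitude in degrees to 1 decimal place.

For equal true areas on Mercator, apparent areas scale as sec²φ, so the ratio is cos²φ₂ / cos²φ₁.
cos²φ₂ / cos²φ₁ = 9.77  ⇒  cos φ₁ = cos 15.9° / √9.77 = 0.9617/3.126 = 0.3077.
φ₁ = arccos(0.3077) ≈ 72.1°.

72.1°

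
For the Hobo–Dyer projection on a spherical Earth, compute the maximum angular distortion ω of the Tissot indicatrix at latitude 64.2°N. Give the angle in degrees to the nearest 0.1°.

65.0°

The Hobo–Dyer projection is cylindrical equal-area with φ₀ = 37.5°. Cylindrical equal-area (φ₀ = 37.5°): h = cos φ / cos 37.5° along meridians, k = cos 37.5° / cos φ along parallels; h·k = 1.
At 64.2°: h = 0.5486, k = 1.823; principal scales a = 1.823, b = 0.5486.
sin(ω/2) = (a − b)/(a + b) = 1.274/2.371 = 0.5373, so ω = 2 arcsin(0.5373) ≈ 65.0°.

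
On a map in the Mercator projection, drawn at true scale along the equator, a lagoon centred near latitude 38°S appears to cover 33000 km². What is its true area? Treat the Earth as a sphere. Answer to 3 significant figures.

For Mercator, h = k = sec φ (a conformal cylindrical projection has a single point scale, 1/cos φ).
Areal scale = k² = sec²φ = 1/cos²(38°) = 1/0.7880² = 1.610.
True area = apparent / (areal scale) = 33000 / 1.610 ≈ 20500 km².

20500 km²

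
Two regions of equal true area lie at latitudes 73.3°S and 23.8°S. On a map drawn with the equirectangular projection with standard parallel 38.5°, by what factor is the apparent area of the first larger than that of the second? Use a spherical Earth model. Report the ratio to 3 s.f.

In the equirectangular projection with standard parallel φ₀ = 38.5° (x = Rλ cos φ₀, y = Rφ), meridians are true-scale (h = 1) and the parallel scale is k = cos φ₀ / cos φ.
Areal scale at 73.3°: h·k = 1.000 × 2.723 = 2.723.
Areal scale at 23.8°: h·k = 1.000 × 0.8553 = 0.8553.
Ratio = 2.723/0.8553 ≈ 3.18.

3.18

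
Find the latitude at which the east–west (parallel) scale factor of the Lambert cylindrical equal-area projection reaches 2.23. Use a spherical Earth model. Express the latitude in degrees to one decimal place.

The Lambert cylindrical equal-area projection is the cylindrical equal-area projection with its standard parallel at the equator (φ₀ = 0). Cylindrical equal-area (φ₀ = 0°): h = cos φ / cos 0° along meridians, k = cos 0° / cos φ along parallels; h·k = 1.
k = cos φ₀ / cos φ = 2.23  ⇒  cos φ = cos 0° / 2.23 = 0.4484.
φ = arccos(0.4484) ≈ 63.4°.

63.4°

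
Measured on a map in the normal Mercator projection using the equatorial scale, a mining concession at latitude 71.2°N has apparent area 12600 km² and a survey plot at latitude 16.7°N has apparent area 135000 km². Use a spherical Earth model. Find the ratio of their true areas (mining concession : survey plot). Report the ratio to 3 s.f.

Mercator's areal exaggeration is sec²φ; hence true area = (apparent area) · cos²φ.
True area of mining concession: 12600 × cos²(71.2°) = 12600 × 0.1039 = 1309 km².
True area of survey plot: 135000 × cos²(16.7°) = 135000 × 0.9174 = 123900 km².
Ratio = 1309 / 123900 ≈ 0.0106.

0.0106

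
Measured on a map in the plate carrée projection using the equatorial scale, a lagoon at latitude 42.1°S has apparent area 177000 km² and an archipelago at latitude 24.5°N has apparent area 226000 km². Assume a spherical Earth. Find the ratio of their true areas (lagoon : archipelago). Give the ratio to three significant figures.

Plate carrée has h = 1 and k = sec φ, giving areal scale sec φ; true area = (apparent area) · cos φ.
True area of lagoon: 177000 × cos(42.1°) = 177000 × 0.7420 = 131300 km².
True area of archipelago: 226000 × cos(24.5°) = 226000 × 0.9100 = 205700 km².
Ratio = 131300 / 205700 ≈ 0.639.

0.639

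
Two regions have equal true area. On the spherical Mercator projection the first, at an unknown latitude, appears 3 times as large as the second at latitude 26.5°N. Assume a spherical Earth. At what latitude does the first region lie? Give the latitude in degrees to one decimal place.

On Mercator, (apparent₁)/(apparent₂) = sec²φ₁ / sec²φ₂ when true areas are equal.
cos²φ₂ / cos²φ₁ = 3  ⇒  cos φ₁ = cos 26.5° / √3 = 0.8949/1.732 = 0.5167.
φ₁ = arccos(0.5167) ≈ 58.9°.

58.9°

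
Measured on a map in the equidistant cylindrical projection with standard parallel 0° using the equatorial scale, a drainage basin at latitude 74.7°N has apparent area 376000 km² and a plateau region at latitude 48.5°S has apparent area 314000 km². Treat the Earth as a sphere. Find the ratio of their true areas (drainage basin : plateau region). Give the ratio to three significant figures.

0.477

Plate carrée has h = 1 and k = sec φ, giving areal scale sec φ; true area = (apparent area) · cos φ.
True area of drainage basin: 376000 × cos(74.7°) = 376000 × 0.2639 = 99220 km².
True area of plateau region: 314000 × cos(48.5°) = 314000 × 0.6626 = 208100 km².
Ratio = 99220 / 208100 ≈ 0.477.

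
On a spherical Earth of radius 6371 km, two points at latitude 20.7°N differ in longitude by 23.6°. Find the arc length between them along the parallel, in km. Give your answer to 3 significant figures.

Arc length along a parallel = R cos φ · Δλ (with Δλ in radians).
= 6371 × cos 20.7° × (23.6° × π/180) = 6371 × 0.9354 × 0.4119 ≈ 2450 km.

2450 km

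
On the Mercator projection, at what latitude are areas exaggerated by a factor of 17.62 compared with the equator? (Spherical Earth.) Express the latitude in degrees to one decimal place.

Mercator areal scale is sec²φ.
sec²φ = 17.62  ⇒  cos²φ = 0.05675  ⇒  cos φ = 0.2382.
φ = arccos(0.2382) ≈ 76.2°.

76.2°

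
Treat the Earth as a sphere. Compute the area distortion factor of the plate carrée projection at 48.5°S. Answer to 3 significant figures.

1.51

In the plate carrée (x = Rλ, y = Rφ), meridians are true-scale (h = 1) and parallels are stretched by k = sec φ.
Areal scale = h·k = 1 × sec φ; at 48.5°, h = 1.000, k = 1.509, so h·k = 1.509.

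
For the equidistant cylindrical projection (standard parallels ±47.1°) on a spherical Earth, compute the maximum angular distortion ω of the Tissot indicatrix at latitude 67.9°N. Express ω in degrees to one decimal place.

The equidistant cylindrical projection with φ₀ = 47.1° has h = 1 (meridians true) and k = cos φ₀ / cos φ along parallels.
At 67.9°: h = 1.000, k = 1.809; principal scales a = 1.809, b = 1.000.
sin(ω/2) = (a − b)/(a + b) = 0.8093/2.809 = 0.2881, so ω = 2 arcsin(0.2881) ≈ 33.5°.

33.5°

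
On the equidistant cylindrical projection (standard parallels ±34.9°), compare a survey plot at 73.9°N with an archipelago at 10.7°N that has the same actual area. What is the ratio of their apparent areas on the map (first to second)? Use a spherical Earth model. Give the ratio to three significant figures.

3.54

With standard parallel φ₀ = 34.9°, the equirectangular projection gives x = Rλ cos φ₀, y = Rφ, so h = 1 and k = cos 34.9° / cos φ.
Areal scale at 73.9°: h·k = 1.000 × 2.957 = 2.957.
Areal scale at 10.7°: h·k = 1.000 × 0.8347 = 0.8347.
Ratio = 2.957/0.8347 ≈ 3.54.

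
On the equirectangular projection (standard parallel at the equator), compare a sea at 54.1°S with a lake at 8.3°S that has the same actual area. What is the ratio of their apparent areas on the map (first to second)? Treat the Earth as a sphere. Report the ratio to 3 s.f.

1.69

In the plate carrée (x = Rλ, y = Rφ), meridians are true-scale (h = 1) and parallels are stretched by k = sec φ.
Areal scale at 54.1°: h·k = 1.000 × 1.705 = 1.705.
Areal scale at 8.3°: h·k = 1.000 × 1.011 = 1.011.
Ratio = 1.705/1.011 ≈ 1.69.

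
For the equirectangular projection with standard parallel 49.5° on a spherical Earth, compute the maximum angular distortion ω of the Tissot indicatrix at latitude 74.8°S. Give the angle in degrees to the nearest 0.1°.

The equidistant cylindrical projection with φ₀ = 49.5° has h = 1 (meridians true) and k = cos φ₀ / cos φ along parallels.
At 74.8°: h = 1.000, k = 2.477; principal scales a = 2.477, b = 1.000.
sin(ω/2) = (a − b)/(a + b) = 1.477/3.477 = 0.4248, so ω = 2 arcsin(0.4248) ≈ 50.3°.

50.3°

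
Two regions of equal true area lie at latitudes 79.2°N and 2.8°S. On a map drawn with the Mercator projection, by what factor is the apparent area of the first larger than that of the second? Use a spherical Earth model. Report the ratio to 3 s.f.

Mercator is conformal with k = sec φ, so areal scale = k² = sec²φ.
At 79.2°: sec²(79.2°) = 1/0.1874² = 28.48.
At 2.8°: sec²(2.8°) = 1/0.9988² = 1.002.
Ratio = 28.48/1.002 = cos²(2.8°)/cos²(79.2°) ≈ 28.4.

28.4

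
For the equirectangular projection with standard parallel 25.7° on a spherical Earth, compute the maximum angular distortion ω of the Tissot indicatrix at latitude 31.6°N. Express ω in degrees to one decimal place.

In the equirectangular projection with standard parallel φ₀ = 25.7° (x = Rλ cos φ₀, y = Rφ), meridians are true-scale (h = 1) and the parallel scale is k = cos φ₀ / cos φ.
At 31.6°: h = 1.000, k = 1.058; principal scales a = 1.058, b = 1.000.
sin(ω/2) = (a − b)/(a + b) = 0.05794/2.058 = 0.02815, so ω = 2 arcsin(0.02815) ≈ 3.2°.

3.2°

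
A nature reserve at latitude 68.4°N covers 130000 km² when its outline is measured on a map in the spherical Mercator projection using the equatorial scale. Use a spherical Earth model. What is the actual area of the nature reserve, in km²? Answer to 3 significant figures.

For Mercator, h = k = sec φ (a conformal cylindrical projection has a single point scale, 1/cos φ).
Areal scale = k² = sec²φ = 1/cos²(68.4°) = 1/0.3681² = 7.379.
True area = apparent / (areal scale) = 130000 / 7.379 ≈ 17600 km².

17600 km²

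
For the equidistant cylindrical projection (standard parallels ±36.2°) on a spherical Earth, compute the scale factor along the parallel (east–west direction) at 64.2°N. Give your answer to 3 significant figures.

In the equirectangular projection with standard parallel φ₀ = 36.2° (x = Rλ cos φ₀, y = Rφ), meridians are true-scale (h = 1) and the parallel scale is k = cos φ₀ / cos φ.
k = cos 36.2° / cos 64.2° = 0.8070/0.4352 = 1.854.

1.85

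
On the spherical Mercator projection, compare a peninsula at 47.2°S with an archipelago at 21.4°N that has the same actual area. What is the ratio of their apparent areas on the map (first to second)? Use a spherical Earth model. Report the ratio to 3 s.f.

Mercator is conformal with k = sec φ, so areal scale = k² = sec²φ.
At 47.2°: sec²(47.2°) = 1/0.6794² = 2.166.
At 21.4°: sec²(21.4°) = 1/0.9311² = 1.154.
Ratio = 2.166/1.154 = cos²(21.4°)/cos²(47.2°) ≈ 1.88.

1.88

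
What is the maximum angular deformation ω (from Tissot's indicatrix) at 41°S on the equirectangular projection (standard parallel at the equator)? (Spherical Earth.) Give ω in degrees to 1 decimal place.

Plate carrée maps x = Rλ, y = Rφ. The meridian scale is h = 1 and the parallel scale is k = 1/cos φ = sec φ.
At 41°: h = 1.000, k = 1.325; principal scales a = 1.325, b = 1.000.
sin(ω/2) = (a − b)/(a + b) = 0.3250/2.325 = 0.1398, so ω = 2 arcsin(0.1398) ≈ 16.1°.

16.1°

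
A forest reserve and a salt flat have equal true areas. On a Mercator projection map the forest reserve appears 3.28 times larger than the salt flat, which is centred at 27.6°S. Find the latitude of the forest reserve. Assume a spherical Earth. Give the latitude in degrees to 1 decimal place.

On Mercator, (apparent₁)/(apparent₂) = sec²φ₁ / sec²φ₂ when true areas are equal.
cos²φ₂ / cos²φ₁ = 3.28  ⇒  cos φ₁ = cos 27.6° / √3.28 = 0.8862/1.811 = 0.4893.
φ₁ = arccos(0.4893) ≈ 60.7°.

60.7°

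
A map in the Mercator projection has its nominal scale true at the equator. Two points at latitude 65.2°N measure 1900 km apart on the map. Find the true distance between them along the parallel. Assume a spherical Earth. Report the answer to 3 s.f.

797 km

Mercator is conformal, so the point scale is isotropic: h = k = sec φ = 1/cos φ.
Along the parallel at 65.2°, map distances are exaggerated by k = sec 65.2° = 2.384.
True distance = 1900 / 2.384 = 1900 × cos 65.2° ≈ 797 km.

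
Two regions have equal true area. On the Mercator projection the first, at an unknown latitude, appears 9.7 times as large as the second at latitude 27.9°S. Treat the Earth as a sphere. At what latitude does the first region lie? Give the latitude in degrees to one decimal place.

For equal true areas on Mercator, apparent areas scale as sec²φ, so the ratio is cos²φ₂ / cos²φ₁.
cos²φ₂ / cos²φ₁ = 9.7  ⇒  cos φ₁ = cos 27.9° / √9.7 = 0.8838/3.114 = 0.2838.
φ₁ = arccos(0.2838) ≈ 73.5°.

73.5°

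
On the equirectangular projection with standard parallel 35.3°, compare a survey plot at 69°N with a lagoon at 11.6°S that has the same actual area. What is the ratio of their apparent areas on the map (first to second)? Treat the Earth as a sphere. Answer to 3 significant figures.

2.73

With standard parallel φ₀ = 35.3°, the equirectangular projection gives x = Rλ cos φ₀, y = Rφ, so h = 1 and k = cos 35.3° / cos φ.
Areal scale at 69°: h·k = 1.000 × 2.277 = 2.277.
Areal scale at 11.6°: h·k = 1.000 × 0.8332 = 0.8332.
Ratio = 2.277/0.8332 ≈ 2.73.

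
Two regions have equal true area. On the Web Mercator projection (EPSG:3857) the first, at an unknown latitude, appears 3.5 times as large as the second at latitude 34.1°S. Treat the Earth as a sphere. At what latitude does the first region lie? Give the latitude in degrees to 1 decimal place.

63.7°

Mercator areal scale is sec²φ, so apparent-area ratio = sec²φ₁ / sec²φ₂ = cos²φ₂ / cos²φ₁.
cos²φ₂ / cos²φ₁ = 3.5  ⇒  cos φ₁ = cos 34.1° / √3.5 = 0.8281/1.871 = 0.4426.
φ₁ = arccos(0.4426) ≈ 63.7°.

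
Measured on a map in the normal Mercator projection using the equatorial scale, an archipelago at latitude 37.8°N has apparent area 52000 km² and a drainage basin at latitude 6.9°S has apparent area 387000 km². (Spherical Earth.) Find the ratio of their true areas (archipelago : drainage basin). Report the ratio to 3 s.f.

Since Mercator area scale is 1/cos²φ, the true area equals the apparent area multiplied by cos²φ.
True area of archipelago: 52000 × cos²(37.8°) = 52000 × 0.6243 = 32470 km².
True area of drainage basin: 387000 × cos²(6.9°) = 387000 × 0.9856 = 381400 km².
Ratio = 32470 / 381400 ≈ 0.0851.

0.0851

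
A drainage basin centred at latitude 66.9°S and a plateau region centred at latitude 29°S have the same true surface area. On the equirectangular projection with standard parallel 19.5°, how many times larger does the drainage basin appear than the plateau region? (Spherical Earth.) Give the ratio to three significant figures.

2.23

In the equirectangular projection with standard parallel φ₀ = 19.5° (x = Rλ cos φ₀, y = Rφ), meridians are true-scale (h = 1) and the parallel scale is k = cos φ₀ / cos φ.
Areal scale at 66.9°: h·k = 1.000 × 2.403 = 2.403.
Areal scale at 29°: h·k = 1.000 × 1.078 = 1.078.
Ratio = 2.403/1.078 ≈ 2.23.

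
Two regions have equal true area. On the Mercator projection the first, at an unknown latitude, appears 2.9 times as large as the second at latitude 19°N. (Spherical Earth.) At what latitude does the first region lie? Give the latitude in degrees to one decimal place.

For equal true areas on Mercator, apparent areas scale as sec²φ, so the ratio is cos²φ₂ / cos²φ₁.
cos²φ₂ / cos²φ₁ = 2.9  ⇒  cos φ₁ = cos 19° / √2.9 = 0.9455/1.703 = 0.5552.
φ₁ = arccos(0.5552) ≈ 56.3°.

56.3°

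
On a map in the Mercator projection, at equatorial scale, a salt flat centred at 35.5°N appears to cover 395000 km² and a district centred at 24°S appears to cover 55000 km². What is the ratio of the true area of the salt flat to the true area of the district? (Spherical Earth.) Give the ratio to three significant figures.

On Mercator the areal scale is sec²φ, so true area = apparent × cos²φ.
True area of salt flat: 395000 × cos²(35.5°) = 395000 × 0.6628 = 261800 km².
True area of district: 55000 × cos²(24°) = 55000 × 0.8346 = 45900 km².
Ratio = 261800 / 45900 ≈ 5.70.

5.70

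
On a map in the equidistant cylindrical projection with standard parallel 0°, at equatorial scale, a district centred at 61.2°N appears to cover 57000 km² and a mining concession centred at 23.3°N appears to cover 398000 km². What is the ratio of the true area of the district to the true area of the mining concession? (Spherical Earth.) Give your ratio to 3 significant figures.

0.0751

Plate carrée has h = 1 and k = sec φ, giving areal scale sec φ; true area = (apparent area) · cos φ.
True area of district: 57000 × cos(61.2°) = 57000 × 0.4818 = 27460 km².
True area of mining concession: 398000 × cos(23.3°) = 398000 × 0.9184 = 365500 km².
Ratio = 27460 / 365500 ≈ 0.0751.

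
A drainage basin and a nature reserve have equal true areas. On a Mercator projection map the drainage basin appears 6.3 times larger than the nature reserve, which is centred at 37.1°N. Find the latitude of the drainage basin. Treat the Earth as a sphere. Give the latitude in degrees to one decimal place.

Mercator areal scale is sec²φ, so apparent-area ratio = sec²φ₁ / sec²φ₂ = cos²φ₂ / cos²φ₁.
cos²φ₂ / cos²φ₁ = 6.3  ⇒  cos φ₁ = cos 37.1° / √6.3 = 0.7976/2.510 = 0.3178.
φ₁ = arccos(0.3178) ≈ 71.5°.

71.5°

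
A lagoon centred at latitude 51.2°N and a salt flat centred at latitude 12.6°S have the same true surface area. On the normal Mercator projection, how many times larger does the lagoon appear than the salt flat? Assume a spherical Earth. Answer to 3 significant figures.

Mercator is conformal with k = sec φ, so areal scale = k² = sec²φ.
At 51.2°: sec²(51.2°) = 1/0.6266² = 2.547.
At 12.6°: sec²(12.6°) = 1/0.9759² = 1.050.
Ratio = 2.547/1.050 = cos²(12.6°)/cos²(51.2°) ≈ 2.43.

2.43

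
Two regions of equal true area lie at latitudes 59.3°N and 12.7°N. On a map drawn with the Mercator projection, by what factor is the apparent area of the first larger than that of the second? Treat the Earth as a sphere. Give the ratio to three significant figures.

3.65

Mercator is conformal with k = sec φ, so areal scale = k² = sec²φ.
At 59.3°: sec²(59.3°) = 1/0.5105² = 3.837.
At 12.7°: sec²(12.7°) = 1/0.9755² = 1.051.
Ratio = 3.837/1.051 = cos²(12.7°)/cos²(59.3°) ≈ 3.65.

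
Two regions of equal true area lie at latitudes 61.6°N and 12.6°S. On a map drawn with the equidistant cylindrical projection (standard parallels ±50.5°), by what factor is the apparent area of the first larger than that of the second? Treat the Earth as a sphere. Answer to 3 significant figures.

With standard parallel φ₀ = 50.5°, the equirectangular projection gives x = Rλ cos φ₀, y = Rφ, so h = 1 and k = cos 50.5° / cos φ.
Areal scale at 61.6°: h·k = 1.000 × 1.337 = 1.337.
Areal scale at 12.6°: h·k = 1.000 × 0.6518 = 0.6518.
Ratio = 1.337/0.6518 ≈ 2.05.

2.05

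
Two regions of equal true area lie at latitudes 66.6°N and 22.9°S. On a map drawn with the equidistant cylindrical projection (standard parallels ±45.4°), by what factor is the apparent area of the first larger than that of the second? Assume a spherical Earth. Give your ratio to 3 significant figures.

2.32

The equidistant cylindrical projection with φ₀ = 45.4° has h = 1 (meridians true) and k = cos φ₀ / cos φ along parallels.
Areal scale at 66.6°: h·k = 1.000 × 1.768 = 1.768.
Areal scale at 22.9°: h·k = 1.000 × 0.7622 = 0.7622.
Ratio = 1.768/0.7622 ≈ 2.32.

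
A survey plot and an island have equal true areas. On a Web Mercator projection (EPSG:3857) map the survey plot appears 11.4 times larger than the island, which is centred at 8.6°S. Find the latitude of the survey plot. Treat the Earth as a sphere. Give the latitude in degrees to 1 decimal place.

On Mercator, (apparent₁)/(apparent₂) = sec²φ₁ / sec²φ₂ when true areas are equal.
cos²φ₂ / cos²φ₁ = 11.4  ⇒  cos φ₁ = cos 8.6° / √11.4 = 0.9888/3.376 = 0.2928.
φ₁ = arccos(0.2928) ≈ 73.0°.

73.0°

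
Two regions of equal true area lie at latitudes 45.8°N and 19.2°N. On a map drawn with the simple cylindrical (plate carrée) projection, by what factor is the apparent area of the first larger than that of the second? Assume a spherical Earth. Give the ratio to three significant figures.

1.35

In the plate carrée (x = Rλ, y = Rφ), meridians are true-scale (h = 1) and parallels are stretched by k = sec φ.
Areal scale at 45.8°: h·k = 1.000 × 1.434 = 1.434.
Areal scale at 19.2°: h·k = 1.000 × 1.059 = 1.059.
Ratio = 1.434/1.059 ≈ 1.35.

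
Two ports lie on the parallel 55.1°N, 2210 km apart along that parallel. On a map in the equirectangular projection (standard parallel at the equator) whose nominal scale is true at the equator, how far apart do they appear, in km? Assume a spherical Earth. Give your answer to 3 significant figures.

3860 km

Plate carrée maps x = Rλ, y = Rφ. The meridian scale is h = 1 and the parallel scale is k = 1/cos φ = sec φ.
Along the parallel, k = sec 55.1° = 1/0.5721 = 1.748.
Map distance = 2210 × 1.748 ≈ 3860 km.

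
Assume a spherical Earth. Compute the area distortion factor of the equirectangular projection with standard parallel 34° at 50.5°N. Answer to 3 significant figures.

With standard parallel φ₀ = 34°, the equirectangular projection gives x = Rλ cos φ₀, y = Rφ, so h = 1 and k = cos 34° / cos φ.
Areal scale = h·k = 1 × cos φ₀ / cos φ; at 50.5°, h = 1.000, k = 1.303, so h·k = 1.303.

1.30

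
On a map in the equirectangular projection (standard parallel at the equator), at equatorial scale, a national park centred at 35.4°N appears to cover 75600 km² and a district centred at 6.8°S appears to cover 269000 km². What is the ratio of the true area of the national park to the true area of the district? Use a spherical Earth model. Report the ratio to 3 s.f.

On the plate carrée, areal scale = h·k = 1 × sec φ, so true area = apparent × cos φ.
True area of national park: 75600 × cos(35.4°) = 75600 × 0.8151 = 61620 km².
True area of district: 269000 × cos(6.8°) = 269000 × 0.9930 = 267100 km².
Ratio = 61620 / 267100 ≈ 0.231.

0.231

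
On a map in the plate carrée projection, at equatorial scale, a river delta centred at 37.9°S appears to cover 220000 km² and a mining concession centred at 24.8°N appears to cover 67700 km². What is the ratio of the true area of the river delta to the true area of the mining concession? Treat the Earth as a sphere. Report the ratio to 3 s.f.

2.82

Plate carrée has h = 1 and k = sec φ, giving areal scale sec φ; true area = (apparent area) · cos φ.
True area of river delta: 220000 × cos(37.9°) = 220000 × 0.7891 = 173600 km².
True area of mining concession: 67700 × cos(24.8°) = 67700 × 0.9078 = 61460 km².
Ratio = 173600 / 61460 ≈ 2.82.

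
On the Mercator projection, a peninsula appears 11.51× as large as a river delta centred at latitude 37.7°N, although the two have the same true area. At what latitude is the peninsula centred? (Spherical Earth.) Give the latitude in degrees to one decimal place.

76.5°

On Mercator, (apparent₁)/(apparent₂) = sec²φ₁ / sec²φ₂ when true areas are equal.
cos²φ₂ / cos²φ₁ = 11.51  ⇒  cos φ₁ = cos 37.7° / √11.51 = 0.7912/3.393 = 0.2332.
φ₁ = arccos(0.2332) ≈ 76.5°.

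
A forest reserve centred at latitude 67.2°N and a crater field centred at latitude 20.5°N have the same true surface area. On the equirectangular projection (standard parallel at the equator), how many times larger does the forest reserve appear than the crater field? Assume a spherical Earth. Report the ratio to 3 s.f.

Plate carrée maps x = Rλ, y = Rφ. The meridian scale is h = 1 and the parallel scale is k = 1/cos φ = sec φ.
Areal scale at 67.2°: h·k = 1.000 × 2.581 = 2.581.
Areal scale at 20.5°: h·k = 1.000 × 1.068 = 1.068.
Ratio = 2.581/1.068 ≈ 2.42.

2.42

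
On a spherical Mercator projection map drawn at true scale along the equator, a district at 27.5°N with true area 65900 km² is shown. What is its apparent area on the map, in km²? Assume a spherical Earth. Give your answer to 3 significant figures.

The Mercator projection is conformal; its linear scale factor is the same in every direction and equals sec φ = 1/cos φ.
Areal scale = k² = sec²φ = 1/cos²(27.5°) = 1/0.8870² = 1.271.
Apparent area = 65900 × 1.271 ≈ 83800 km².

83800 km²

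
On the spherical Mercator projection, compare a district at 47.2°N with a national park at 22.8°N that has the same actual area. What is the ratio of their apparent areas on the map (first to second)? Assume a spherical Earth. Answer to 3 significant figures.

1.84

On Mercator, area is exaggerated by sec²φ = 1/cos²φ.
At 47.2°: sec²(47.2°) = 1/0.6794² = 2.166.
At 22.8°: sec²(22.8°) = 1/0.9219² = 1.177.
Ratio = 2.166/1.177 = cos²(22.8°)/cos²(47.2°) ≈ 1.84.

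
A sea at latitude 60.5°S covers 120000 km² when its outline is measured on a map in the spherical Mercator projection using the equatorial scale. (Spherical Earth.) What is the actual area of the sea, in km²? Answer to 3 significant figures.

The Mercator projection is conformal; its linear scale factor is the same in every direction and equals sec φ = 1/cos φ.
Areal scale = k² = sec²φ = 1/cos²(60.5°) = 1/0.4924² = 4.124.
True area = apparent / (areal scale) = 120000 / 4.124 ≈ 29100 km².

29100 km²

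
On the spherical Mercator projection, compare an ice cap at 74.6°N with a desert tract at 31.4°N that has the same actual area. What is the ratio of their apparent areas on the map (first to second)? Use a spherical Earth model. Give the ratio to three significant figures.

Mercator is conformal with k = sec φ, so areal scale = k² = sec²φ.
At 74.6°: sec²(74.6°) = 1/0.2656² = 14.18.
At 31.4°: sec²(31.4°) = 1/0.8536² = 1.373.
Ratio = 14.18/1.373 = cos²(31.4°)/cos²(74.6°) ≈ 10.3.

10.3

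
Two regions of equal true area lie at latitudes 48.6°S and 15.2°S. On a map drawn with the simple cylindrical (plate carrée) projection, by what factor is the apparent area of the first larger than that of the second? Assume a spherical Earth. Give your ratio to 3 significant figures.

1.46

For the equirectangular projection with φ₀ = 0 (plate carrée), h = 1 along meridians and k = sec φ along parallels.
Areal scale at 48.6°: h·k = 1.000 × 1.512 = 1.512.
Areal scale at 15.2°: h·k = 1.000 × 1.036 = 1.036.
Ratio = 1.512/1.036 ≈ 1.46.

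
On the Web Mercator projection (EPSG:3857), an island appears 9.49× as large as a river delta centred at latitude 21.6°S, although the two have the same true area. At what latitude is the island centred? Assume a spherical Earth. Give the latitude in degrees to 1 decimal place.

72.4°

For equal true areas on Mercator, apparent areas scale as sec²φ, so the ratio is cos²φ₂ / cos²φ₁.
cos²φ₂ / cos²φ₁ = 9.49  ⇒  cos φ₁ = cos 21.6° / √9.49 = 0.9298/3.081 = 0.3018.
φ₁ = arccos(0.3018) ≈ 72.4°.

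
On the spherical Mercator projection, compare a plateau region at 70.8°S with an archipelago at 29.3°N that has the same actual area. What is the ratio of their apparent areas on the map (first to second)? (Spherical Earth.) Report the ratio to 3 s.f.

Mercator areal scale is sec²φ.
At 70.8°: sec²(70.8°) = 1/0.3289² = 9.246.
At 29.3°: sec²(29.3°) = 1/0.8721² = 1.315.
Ratio = 9.246/1.315 = cos²(29.3°)/cos²(70.8°) ≈ 7.03.

7.03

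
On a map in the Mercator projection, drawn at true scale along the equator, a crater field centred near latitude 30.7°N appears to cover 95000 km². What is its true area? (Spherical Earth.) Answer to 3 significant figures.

70200 km²

Mercator is conformal, so the point scale is isotropic: h = k = sec φ = 1/cos φ.
Areal scale = k² = sec²φ = 1/cos²(30.7°) = 1/0.8599² = 1.353.
True area = apparent / (areal scale) = 95000 / 1.353 ≈ 70200 km².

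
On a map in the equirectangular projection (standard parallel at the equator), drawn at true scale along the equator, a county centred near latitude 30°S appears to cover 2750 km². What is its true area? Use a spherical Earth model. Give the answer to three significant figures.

For the equirectangular projection with φ₀ = 0 (plate carrée), h = 1 along meridians and k = sec φ along parallels.
Areal scale = h·k = 1 × sec φ; at 30°, h = 1.000, k = 1.155, so h·k = 1.155.
True area = apparent / (areal scale) = 2750 / 1.155 ≈ 2380 km².

2380 km²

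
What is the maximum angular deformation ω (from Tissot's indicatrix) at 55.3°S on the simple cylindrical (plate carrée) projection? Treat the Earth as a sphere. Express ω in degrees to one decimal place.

For the equirectangular projection with φ₀ = 0 (plate carrée), h = 1 along meridians and k = sec φ along parallels.
At 55.3°: h = 1.000, k = 1.757; principal scales a = 1.757, b = 1.000.
sin(ω/2) = (a − b)/(a + b) = 0.7566/2.757 = 0.2745, so ω = 2 arcsin(0.2745) ≈ 31.9°.

31.9°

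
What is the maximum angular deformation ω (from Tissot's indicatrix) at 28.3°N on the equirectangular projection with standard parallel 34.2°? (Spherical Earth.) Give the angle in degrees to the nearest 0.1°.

3.6°

In the equirectangular projection with standard parallel φ₀ = 34.2° (x = Rλ cos φ₀, y = Rφ), meridians are true-scale (h = 1) and the parallel scale is k = cos φ₀ / cos φ.
At 28.3°: h = 1.000, k = 0.9394; principal scales a = 1.000, b = 0.9394.
sin(ω/2) = (a − b)/(a + b) = 0.06065/1.939 = 0.03127, so ω = 2 arcsin(0.03127) ≈ 3.6°.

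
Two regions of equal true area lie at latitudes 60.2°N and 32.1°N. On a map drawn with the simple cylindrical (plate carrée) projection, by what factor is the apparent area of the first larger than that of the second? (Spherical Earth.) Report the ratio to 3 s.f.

1.70

In the plate carrée (x = Rλ, y = Rφ), meridians are true-scale (h = 1) and parallels are stretched by k = sec φ.
Areal scale at 60.2°: h·k = 1.000 × 2.012 = 2.012.
Areal scale at 32.1°: h·k = 1.000 × 1.180 = 1.180.
Ratio = 2.012/1.180 ≈ 1.70.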